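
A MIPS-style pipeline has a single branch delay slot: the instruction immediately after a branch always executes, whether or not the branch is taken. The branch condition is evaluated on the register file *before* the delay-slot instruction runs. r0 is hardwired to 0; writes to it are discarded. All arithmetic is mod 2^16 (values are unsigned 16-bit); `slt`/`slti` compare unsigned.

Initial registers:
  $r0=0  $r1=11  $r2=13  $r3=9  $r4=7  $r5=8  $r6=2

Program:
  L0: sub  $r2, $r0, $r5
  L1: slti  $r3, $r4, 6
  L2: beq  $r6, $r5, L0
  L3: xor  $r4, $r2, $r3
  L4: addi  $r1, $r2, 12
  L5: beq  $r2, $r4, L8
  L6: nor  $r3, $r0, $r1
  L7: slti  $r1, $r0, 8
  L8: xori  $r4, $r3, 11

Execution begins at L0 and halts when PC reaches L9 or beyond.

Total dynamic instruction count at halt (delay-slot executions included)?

  step pc=0: sub  $r2, $r0, $r5  regs=(0,11,65528,9,7,8,2)
  step pc=1: slti  $r3, $r4, 6  regs=(0,11,65528,0,7,8,2)
  step pc=2: beq  $r6, $r5, L0  cond=F  regs=(0,11,65528,0,7,8,2)
  step pc=3: xor  $r4, $r2, $r3  regs=(0,11,65528,0,65528,8,2)
  step pc=4: addi  $r1, $r2, 12  regs=(0,4,65528,0,65528,8,2)
  step pc=5: beq  $r2, $r4, L8  cond=T  regs=(0,4,65528,0,65528,8,2)
  step pc=6: nor  $r3, $r0, $r1  regs=(0,4,65528,65531,65528,8,2)
  step pc=8: xori  $r4, $r3, 11  regs=(0,4,65528,65531,65520,8,2)

8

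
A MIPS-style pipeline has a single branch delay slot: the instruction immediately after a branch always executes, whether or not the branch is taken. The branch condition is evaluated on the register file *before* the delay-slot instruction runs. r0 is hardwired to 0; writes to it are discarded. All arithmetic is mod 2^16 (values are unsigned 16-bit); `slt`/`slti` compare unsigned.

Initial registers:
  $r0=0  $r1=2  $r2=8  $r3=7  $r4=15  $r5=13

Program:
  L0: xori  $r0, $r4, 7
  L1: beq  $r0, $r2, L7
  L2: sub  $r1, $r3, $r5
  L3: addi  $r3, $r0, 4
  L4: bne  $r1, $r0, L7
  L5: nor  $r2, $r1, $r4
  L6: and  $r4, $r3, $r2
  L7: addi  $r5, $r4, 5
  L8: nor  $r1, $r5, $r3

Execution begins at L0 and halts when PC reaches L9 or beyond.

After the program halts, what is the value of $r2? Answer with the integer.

  step pc=0: xori  $r0, $r4, 7  regs=(0,2,8,7,15,13)
  step pc=1: beq  $r0, $r2, L7  cond=F  regs=(0,2,8,7,15,13)
  step pc=2: sub  $r1, $r3, $r5  regs=(0,65530,8,7,15,13)
  step pc=3: addi  $r3, $r0, 4  regs=(0,65530,8,4,15,13)
  step pc=4: bne  $r1, $r0, L7  cond=T  regs=(0,65530,8,4,15,13)
  step pc=5: nor  $r2, $r1, $r4  regs=(0,65530,0,4,15,13)
  step pc=7: addi  $r5, $r4, 5  regs=(0,65530,0,4,15,20)
  step pc=8: nor  $r1, $r5, $r3  regs=(0,65515,0,4,15,20)

0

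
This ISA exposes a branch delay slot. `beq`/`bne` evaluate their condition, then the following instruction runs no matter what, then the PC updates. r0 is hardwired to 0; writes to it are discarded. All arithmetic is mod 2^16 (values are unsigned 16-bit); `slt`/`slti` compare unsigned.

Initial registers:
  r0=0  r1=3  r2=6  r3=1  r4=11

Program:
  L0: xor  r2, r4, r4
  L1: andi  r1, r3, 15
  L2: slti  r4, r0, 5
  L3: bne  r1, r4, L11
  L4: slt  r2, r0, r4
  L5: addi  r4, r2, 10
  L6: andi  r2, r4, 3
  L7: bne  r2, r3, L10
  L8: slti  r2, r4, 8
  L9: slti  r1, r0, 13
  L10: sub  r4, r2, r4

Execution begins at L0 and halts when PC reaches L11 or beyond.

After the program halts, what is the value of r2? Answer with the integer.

  step pc=0: xor  r2, r4, r4  regs=(0,3,0,1,11)
  step pc=1: andi  r1, r3, 15  regs=(0,1,0,1,11)
  step pc=2: slti  r4, r0, 5  regs=(0,1,0,1,1)
  step pc=3: bne  r1, r4, L11  cond=F  regs=(0,1,0,1,1)
  step pc=4: slt  r2, r0, r4  regs=(0,1,1,1,1)
  step pc=5: addi  r4, r2, 10  regs=(0,1,1,1,11)
  step pc=6: andi  r2, r4, 3  regs=(0,1,3,1,11)
  step pc=7: bne  r2, r3, L10  cond=T  regs=(0,1,3,1,11)
  step pc=8: slti  r2, r4, 8  regs=(0,1,0,1,11)
  step pc=10: sub  r4, r2, r4  regs=(0,1,0,1,65525)

0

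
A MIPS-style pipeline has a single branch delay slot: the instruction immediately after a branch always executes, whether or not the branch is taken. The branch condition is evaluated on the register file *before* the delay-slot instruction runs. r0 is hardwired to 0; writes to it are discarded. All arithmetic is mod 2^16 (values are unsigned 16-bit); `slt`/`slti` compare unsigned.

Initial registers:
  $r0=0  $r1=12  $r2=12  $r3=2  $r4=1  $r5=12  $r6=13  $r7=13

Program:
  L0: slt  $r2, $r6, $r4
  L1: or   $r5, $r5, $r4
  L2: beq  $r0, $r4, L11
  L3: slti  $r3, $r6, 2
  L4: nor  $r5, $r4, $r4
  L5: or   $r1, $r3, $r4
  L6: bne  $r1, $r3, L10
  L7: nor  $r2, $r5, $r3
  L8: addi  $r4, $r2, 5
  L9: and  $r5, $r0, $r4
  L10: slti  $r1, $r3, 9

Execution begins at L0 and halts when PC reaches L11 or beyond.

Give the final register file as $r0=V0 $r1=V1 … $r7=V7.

  step pc=0: slt  $r2, $r6, $r4  regs=(0,12,0,2,1,12,13,13)
  step pc=1: or   $r5, $r5, $r4  regs=(0,12,0,2,1,13,13,13)
  step pc=2: beq  $r0, $r4, L11  cond=F  regs=(0,12,0,2,1,13,13,13)
  step pc=3: slti  $r3, $r6, 2  regs=(0,12,0,0,1,13,13,13)
  step pc=4: nor  $r5, $r4, $r4  regs=(0,12,0,0,1,65534,13,13)
  step pc=5: or   $r1, $r3, $r4  regs=(0,1,0,0,1,65534,13,13)
  step pc=6: bne  $r1, $r3, L10  cond=T  regs=(0,1,0,0,1,65534,13,13)
  step pc=7: nor  $r2, $r5, $r3  regs=(0,1,1,0,1,65534,13,13)
  step pc=10: slti  $r1, $r3, 9  regs=(0,1,1,0,1,65534,13,13)

$r0=0 $r1=1 $r2=1 $r3=0 $r4=1 $r5=65534 $r6=13 $r7=13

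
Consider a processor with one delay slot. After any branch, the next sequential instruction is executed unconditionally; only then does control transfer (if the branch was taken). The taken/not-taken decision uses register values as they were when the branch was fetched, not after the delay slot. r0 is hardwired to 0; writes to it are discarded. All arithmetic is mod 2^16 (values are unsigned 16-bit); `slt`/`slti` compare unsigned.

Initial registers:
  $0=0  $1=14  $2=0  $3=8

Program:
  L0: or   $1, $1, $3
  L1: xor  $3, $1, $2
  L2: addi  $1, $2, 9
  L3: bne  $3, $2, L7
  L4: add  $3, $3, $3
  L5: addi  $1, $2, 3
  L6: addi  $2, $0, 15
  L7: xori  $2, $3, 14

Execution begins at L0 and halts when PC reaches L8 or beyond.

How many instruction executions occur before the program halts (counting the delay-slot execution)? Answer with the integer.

6

  step pc=0: or   $1, $1, $3  regs=(0,14,0,8)
  step pc=1: xor  $3, $1, $2  regs=(0,14,0,14)
  step pc=2: addi  $1, $2, 9  regs=(0,9,0,14)
  step pc=3: bne  $3, $2, L7  cond=T  regs=(0,9,0,14)
  step pc=4: add  $3, $3, $3  regs=(0,9,0,28)
  step pc=7: xori  $2, $3, 14  regs=(0,9,18,28)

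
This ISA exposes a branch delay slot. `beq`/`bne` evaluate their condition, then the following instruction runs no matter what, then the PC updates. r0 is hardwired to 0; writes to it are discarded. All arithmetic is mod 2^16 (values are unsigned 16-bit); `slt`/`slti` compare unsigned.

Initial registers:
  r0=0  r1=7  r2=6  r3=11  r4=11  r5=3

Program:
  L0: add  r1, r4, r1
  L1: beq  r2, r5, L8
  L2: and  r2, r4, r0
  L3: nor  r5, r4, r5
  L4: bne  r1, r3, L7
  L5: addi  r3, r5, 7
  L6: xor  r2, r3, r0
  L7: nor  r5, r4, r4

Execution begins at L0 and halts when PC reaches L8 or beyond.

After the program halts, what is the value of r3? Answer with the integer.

PC=0  add  r1, r4, r1        | r0=0 r1=18 r2=6 r3=11 r4=11 r5=3
PC=1  beq  r2, r5, L8        | r0=0 r1=18 r2=6 r3=11 r4=11 r5=3  [not taken]
PC=2  and  r2, r4, r0        | r0=0 r1=18 r2=0 r3=11 r4=11 r5=3
PC=3  nor  r5, r4, r5        | r0=0 r1=18 r2=0 r3=11 r4=11 r5=65524
PC=4  bne  r1, r3, L7        | r0=0 r1=18 r2=0 r3=11 r4=11 r5=65524  [TAKEN]
PC=5  addi  r3, r5, 7        | r0=0 r1=18 r2=0 r3=65531 r4=11 r5=65524
PC=7  nor  r5, r4, r4        | r0=0 r1=18 r2=0 r3=65531 r4=11 r5=65524

65531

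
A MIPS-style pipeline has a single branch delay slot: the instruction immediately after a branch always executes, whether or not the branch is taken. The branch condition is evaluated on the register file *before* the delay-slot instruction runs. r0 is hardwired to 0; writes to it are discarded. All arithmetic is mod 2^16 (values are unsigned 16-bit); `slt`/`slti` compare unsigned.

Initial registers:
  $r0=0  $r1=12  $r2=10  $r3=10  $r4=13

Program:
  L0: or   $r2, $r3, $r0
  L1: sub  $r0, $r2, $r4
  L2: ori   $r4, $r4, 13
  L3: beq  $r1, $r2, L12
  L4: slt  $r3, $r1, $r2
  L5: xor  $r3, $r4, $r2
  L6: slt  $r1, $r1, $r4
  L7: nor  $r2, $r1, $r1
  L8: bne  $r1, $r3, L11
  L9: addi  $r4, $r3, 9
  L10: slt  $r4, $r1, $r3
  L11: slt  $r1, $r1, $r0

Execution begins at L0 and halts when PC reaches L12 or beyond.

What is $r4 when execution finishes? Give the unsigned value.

16

#0 or   $r2, $r3, $r0 ; 0/12/10/10/13
#1 sub  $r0, $r2, $r4 ; 0/12/10/10/13
#2 ori   $r4, $r4, 13 ; 0/12/10/10/13
#3 beq  $r1, $r2, L12 ; 0/12/10/10/13 ; →fallthru
#4 slt  $r3, $r1, $r2 ; 0/12/10/0/13
#5 xor  $r3, $r4, $r2 ; 0/12/10/7/13
#6 slt  $r1, $r1, $r4 ; 0/1/10/7/13
#7 nor  $r2, $r1, $r1 ; 0/1/65534/7/13
#8 bne  $r1, $r3, L11 ; 0/1/65534/7/13 ; →target
#9 addi  $r4, $r3, 9 ; 0/1/65534/7/16
#11 slt  $r1, $r1, $r0 ; 0/0/65534/7/16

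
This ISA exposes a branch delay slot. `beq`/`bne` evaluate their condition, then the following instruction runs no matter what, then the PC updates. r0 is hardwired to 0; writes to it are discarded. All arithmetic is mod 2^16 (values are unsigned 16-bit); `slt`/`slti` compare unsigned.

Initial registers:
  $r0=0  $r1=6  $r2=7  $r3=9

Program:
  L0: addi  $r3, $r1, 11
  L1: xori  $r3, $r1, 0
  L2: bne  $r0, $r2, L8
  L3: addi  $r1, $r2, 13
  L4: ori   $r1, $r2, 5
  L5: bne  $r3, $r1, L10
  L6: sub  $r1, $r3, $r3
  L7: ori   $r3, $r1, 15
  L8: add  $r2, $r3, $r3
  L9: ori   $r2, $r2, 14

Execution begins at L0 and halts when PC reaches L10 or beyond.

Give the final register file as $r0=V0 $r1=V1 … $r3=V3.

#0 addi  $r3, $r1, 11 ; 0/6/7/17
#1 xori  $r3, $r1, 0 ; 0/6/7/6
#2 bne  $r0, $r2, L8 ; 0/6/7/6 ; →target
#3 addi  $r1, $r2, 13 ; 0/20/7/6
#8 add  $r2, $r3, $r3 ; 0/20/12/6
#9 ori   $r2, $r2, 14 ; 0/20/14/6

$r0=0 $r1=20 $r2=14 $r3=6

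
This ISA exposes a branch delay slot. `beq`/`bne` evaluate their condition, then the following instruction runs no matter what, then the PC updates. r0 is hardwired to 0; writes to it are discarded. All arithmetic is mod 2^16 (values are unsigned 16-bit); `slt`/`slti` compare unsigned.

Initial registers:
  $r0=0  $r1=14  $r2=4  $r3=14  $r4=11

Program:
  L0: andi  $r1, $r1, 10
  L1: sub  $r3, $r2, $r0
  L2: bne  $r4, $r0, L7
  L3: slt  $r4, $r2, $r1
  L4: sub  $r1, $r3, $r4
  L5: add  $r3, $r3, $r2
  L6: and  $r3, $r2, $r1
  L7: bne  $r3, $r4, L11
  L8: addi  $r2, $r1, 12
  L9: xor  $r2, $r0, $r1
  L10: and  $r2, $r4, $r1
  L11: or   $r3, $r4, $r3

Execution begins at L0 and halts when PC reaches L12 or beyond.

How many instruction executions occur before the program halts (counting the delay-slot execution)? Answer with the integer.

7

[0] andi  $r1, $r1, 10  →  {$r0:0, $r1:10, $r2:4, $r3:14, $r4:11}
[1] sub  $r3, $r2, $r0  →  {$r0:0, $r1:10, $r2:4, $r3:4, $r4:11}
[2] bne  $r4, $r0, L7  →  {$r0:0, $r1:10, $r2:4, $r3:4, $r4:11}  ⟨branch taken⟩
[3] slt  $r4, $r2, $r1  →  {$r0:0, $r1:10, $r2:4, $r3:4, $r4:1}
[7] bne  $r3, $r4, L11  →  {$r0:0, $r1:10, $r2:4, $r3:4, $r4:1}  ⟨branch taken⟩
[8] addi  $r2, $r1, 12  →  {$r0:0, $r1:10, $r2:22, $r3:4, $r4:1}
[11] or   $r3, $r4, $r3  →  {$r0:0, $r1:10, $r2:22, $r3:5, $r4:1}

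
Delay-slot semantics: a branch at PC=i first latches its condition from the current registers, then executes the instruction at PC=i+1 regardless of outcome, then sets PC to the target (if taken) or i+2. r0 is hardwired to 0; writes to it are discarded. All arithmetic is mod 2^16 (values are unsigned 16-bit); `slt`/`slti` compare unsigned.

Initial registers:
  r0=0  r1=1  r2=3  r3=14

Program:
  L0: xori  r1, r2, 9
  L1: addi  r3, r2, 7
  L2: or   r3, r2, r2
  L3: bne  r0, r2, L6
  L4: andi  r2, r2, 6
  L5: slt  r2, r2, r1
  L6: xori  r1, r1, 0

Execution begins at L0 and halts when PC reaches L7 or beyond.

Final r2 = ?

  step pc=0: xori  r1, r2, 9  regs=(0,10,3,14)
  step pc=1: addi  r3, r2, 7  regs=(0,10,3,10)
  step pc=2: or   r3, r2, r2  regs=(0,10,3,3)
  step pc=3: bne  r0, r2, L6  cond=T  regs=(0,10,3,3)
  step pc=4: andi  r2, r2, 6  regs=(0,10,2,3)
  step pc=6: xori  r1, r1, 0  regs=(0,10,2,3)

2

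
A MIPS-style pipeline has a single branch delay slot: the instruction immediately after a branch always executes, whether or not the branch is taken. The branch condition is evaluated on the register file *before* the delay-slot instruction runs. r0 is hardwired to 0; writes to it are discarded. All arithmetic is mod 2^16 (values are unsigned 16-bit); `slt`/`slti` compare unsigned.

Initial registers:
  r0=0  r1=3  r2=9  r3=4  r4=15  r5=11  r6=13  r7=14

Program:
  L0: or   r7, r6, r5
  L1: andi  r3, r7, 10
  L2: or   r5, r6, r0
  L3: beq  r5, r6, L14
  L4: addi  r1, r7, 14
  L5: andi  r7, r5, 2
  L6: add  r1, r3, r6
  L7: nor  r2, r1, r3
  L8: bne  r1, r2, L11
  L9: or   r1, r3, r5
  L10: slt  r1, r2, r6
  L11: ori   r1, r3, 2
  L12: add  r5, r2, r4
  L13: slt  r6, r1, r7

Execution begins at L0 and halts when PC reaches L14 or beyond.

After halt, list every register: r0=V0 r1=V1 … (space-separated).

[0] or   r7, r6, r5  →  {r0:0, r1:3, r2:9, r3:4, r4:15, r5:11, r6:13, r7:15}
[1] andi  r3, r7, 10  →  {r0:0, r1:3, r2:9, r3:10, r4:15, r5:11, r6:13, r7:15}
[2] or   r5, r6, r0  →  {r0:0, r1:3, r2:9, r3:10, r4:15, r5:13, r6:13, r7:15}
[3] beq  r5, r6, L14  →  {r0:0, r1:3, r2:9, r3:10, r4:15, r5:13, r6:13, r7:15}  ⟨branch taken⟩
[4] addi  r1, r7, 14  →  {r0:0, r1:29, r2:9, r3:10, r4:15, r5:13, r6:13, r7:15}

r0=0 r1=29 r2=9 r3=10 r4=15 r5=13 r6=13 r7=15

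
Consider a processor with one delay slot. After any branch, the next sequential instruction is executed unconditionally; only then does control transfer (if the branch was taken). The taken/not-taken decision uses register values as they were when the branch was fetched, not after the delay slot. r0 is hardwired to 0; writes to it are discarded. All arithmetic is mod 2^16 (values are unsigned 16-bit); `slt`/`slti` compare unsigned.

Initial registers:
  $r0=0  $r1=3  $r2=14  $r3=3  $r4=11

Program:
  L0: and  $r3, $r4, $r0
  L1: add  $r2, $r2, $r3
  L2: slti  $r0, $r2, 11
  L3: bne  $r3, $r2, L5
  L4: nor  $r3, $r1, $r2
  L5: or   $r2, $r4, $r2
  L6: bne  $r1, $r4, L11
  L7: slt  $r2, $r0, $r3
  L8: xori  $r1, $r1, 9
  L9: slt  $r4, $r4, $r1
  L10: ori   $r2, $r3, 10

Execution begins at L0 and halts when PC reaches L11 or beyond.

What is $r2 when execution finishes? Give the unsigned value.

1

  step pc=0: and  $r3, $r4, $r0  regs=(0,3,14,0,11)
  step pc=1: add  $r2, $r2, $r3  regs=(0,3,14,0,11)
  step pc=2: slti  $r0, $r2, 11  regs=(0,3,14,0,11)
  step pc=3: bne  $r3, $r2, L5  cond=T  regs=(0,3,14,0,11)
  step pc=4: nor  $r3, $r1, $r2  regs=(0,3,14,65520,11)
  step pc=5: or   $r2, $r4, $r2  regs=(0,3,15,65520,11)
  step pc=6: bne  $r1, $r4, L11  cond=T  regs=(0,3,15,65520,11)
  step pc=7: slt  $r2, $r0, $r3  regs=(0,3,1,65520,11)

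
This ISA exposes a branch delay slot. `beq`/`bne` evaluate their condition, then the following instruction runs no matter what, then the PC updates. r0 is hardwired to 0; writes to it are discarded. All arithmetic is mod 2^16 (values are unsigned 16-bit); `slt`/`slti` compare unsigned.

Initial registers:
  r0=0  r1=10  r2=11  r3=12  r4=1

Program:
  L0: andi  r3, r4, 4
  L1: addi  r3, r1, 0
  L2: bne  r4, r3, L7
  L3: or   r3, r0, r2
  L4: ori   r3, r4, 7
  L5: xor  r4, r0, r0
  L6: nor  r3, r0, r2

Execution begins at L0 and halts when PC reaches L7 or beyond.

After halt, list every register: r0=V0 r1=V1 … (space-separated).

  step pc=0: andi  r3, r4, 4  regs=(0,10,11,0,1)
  step pc=1: addi  r3, r1, 0  regs=(0,10,11,10,1)
  step pc=2: bne  r4, r3, L7  cond=T  regs=(0,10,11,10,1)
  step pc=3: or   r3, r0, r2  regs=(0,10,11,11,1)

r0=0 r1=10 r2=11 r3=11 r4=1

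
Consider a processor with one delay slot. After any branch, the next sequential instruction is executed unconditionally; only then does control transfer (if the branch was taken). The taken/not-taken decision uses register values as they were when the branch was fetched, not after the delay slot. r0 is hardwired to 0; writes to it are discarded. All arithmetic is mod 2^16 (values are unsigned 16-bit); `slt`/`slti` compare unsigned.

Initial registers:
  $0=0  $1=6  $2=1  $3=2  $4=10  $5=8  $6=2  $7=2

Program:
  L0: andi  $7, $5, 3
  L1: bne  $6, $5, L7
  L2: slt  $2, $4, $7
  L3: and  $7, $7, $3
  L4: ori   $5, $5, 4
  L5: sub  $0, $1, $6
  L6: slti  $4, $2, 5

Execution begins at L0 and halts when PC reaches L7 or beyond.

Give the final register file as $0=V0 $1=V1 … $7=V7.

PC=0  andi  $7, $5, 3        | $0=0 $1=6 $2=1 $3=2 $4=10 $5=8 $6=2 $7=0
PC=1  bne  $6, $5, L7        | $0=0 $1=6 $2=1 $3=2 $4=10 $5=8 $6=2 $7=0  [TAKEN]
PC=2  slt  $2, $4, $7        | $0=0 $1=6 $2=0 $3=2 $4=10 $5=8 $6=2 $7=0

$0=0 $1=6 $2=0 $3=2 $4=10 $5=8 $6=2 $7=0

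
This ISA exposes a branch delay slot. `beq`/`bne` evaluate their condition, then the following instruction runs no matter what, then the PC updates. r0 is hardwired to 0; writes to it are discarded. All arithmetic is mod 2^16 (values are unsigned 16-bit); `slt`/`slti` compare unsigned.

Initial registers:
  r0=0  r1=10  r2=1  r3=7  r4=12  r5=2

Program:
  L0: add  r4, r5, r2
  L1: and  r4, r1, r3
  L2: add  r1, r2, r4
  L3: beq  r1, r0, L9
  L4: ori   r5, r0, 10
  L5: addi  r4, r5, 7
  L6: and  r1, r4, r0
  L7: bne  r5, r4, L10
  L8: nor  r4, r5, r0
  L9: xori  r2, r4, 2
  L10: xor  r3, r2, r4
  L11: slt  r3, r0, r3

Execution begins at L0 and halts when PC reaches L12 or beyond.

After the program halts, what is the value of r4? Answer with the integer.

  step pc=0: add  r4, r5, r2  regs=(0,10,1,7,3,2)
  step pc=1: and  r4, r1, r3  regs=(0,10,1,7,2,2)
  step pc=2: add  r1, r2, r4  regs=(0,3,1,7,2,2)
  step pc=3: beq  r1, r0, L9  cond=F  regs=(0,3,1,7,2,2)
  step pc=4: ori   r5, r0, 10  regs=(0,3,1,7,2,10)
  step pc=5: addi  r4, r5, 7  regs=(0,3,1,7,17,10)
  step pc=6: and  r1, r4, r0  regs=(0,0,1,7,17,10)
  step pc=7: bne  r5, r4, L10  cond=T  regs=(0,0,1,7,17,10)
  step pc=8: nor  r4, r5, r0  regs=(0,0,1,7,65525,10)
  step pc=10: xor  r3, r2, r4  regs=(0,0,1,65524,65525,10)
  step pc=11: slt  r3, r0, r3  regs=(0,0,1,1,65525,10)

65525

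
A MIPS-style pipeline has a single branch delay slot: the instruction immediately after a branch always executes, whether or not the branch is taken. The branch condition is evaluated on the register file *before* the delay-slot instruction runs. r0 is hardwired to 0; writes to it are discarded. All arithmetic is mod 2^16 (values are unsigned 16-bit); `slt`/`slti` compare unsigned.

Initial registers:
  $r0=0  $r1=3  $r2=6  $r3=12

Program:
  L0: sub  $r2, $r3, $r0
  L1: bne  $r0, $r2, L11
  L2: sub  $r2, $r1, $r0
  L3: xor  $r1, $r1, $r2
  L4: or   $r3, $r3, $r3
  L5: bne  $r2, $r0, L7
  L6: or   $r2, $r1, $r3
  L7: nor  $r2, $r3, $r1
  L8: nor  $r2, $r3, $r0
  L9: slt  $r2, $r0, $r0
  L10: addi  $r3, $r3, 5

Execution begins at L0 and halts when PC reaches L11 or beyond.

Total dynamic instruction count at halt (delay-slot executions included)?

[0] sub  $r2, $r3, $r0  →  {$r0:0, $r1:3, $r2:12, $r3:12}
[1] bne  $r0, $r2, L11  →  {$r0:0, $r1:3, $r2:12, $r3:12}  ⟨branch taken⟩
[2] sub  $r2, $r1, $r0  →  {$r0:0, $r1:3, $r2:3, $r3:12}

3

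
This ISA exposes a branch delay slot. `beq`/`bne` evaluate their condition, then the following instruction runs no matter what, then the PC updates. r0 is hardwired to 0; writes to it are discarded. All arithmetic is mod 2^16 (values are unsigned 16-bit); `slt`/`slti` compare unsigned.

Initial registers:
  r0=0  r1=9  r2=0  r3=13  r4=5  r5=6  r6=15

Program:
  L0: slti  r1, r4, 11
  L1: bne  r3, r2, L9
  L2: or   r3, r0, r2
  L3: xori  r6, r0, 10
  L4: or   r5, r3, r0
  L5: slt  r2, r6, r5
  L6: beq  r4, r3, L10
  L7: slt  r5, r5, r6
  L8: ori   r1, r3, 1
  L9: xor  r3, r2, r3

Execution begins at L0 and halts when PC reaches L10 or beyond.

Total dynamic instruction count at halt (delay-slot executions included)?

  step pc=0: slti  r1, r4, 11  regs=(0,1,0,13,5,6,15)
  step pc=1: bne  r3, r2, L9  cond=T  regs=(0,1,0,13,5,6,15)
  step pc=2: or   r3, r0, r2  regs=(0,1,0,0,5,6,15)
  step pc=9: xor  r3, r2, r3  regs=(0,1,0,0,5,6,15)

4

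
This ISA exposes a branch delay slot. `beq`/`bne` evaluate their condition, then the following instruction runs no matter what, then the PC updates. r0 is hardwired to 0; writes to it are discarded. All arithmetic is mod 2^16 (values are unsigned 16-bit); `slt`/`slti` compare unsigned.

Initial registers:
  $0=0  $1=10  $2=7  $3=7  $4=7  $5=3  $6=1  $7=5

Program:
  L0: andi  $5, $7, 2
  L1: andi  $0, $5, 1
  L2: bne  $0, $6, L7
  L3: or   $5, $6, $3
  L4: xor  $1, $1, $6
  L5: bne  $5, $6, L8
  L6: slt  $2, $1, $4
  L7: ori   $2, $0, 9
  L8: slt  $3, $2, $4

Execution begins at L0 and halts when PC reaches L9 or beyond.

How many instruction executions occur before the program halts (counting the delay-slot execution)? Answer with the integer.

6

#0 andi  $5, $7, 2 ; 0/10/7/7/7/0/1/5
#1 andi  $0, $5, 1 ; 0/10/7/7/7/0/1/5
#2 bne  $0, $6, L7 ; 0/10/7/7/7/0/1/5 ; →target
#3 or   $5, $6, $3 ; 0/10/7/7/7/7/1/5
#7 ori   $2, $0, 9 ; 0/10/9/7/7/7/1/5
#8 slt  $3, $2, $4 ; 0/10/9/0/7/7/1/5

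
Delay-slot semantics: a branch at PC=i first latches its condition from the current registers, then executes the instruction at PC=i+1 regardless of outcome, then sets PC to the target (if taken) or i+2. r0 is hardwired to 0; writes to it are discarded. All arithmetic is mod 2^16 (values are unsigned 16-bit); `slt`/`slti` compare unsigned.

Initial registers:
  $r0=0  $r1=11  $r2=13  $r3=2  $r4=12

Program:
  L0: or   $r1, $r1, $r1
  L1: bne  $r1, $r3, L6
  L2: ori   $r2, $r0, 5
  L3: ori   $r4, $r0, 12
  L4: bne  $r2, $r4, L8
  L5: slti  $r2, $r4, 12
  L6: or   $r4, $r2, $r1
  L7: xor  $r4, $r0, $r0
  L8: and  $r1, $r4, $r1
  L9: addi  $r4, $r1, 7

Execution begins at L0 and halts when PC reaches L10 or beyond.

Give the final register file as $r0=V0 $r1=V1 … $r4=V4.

$r0=0 $r1=0 $r2=5 $r3=2 $r4=7

PC=0  or   $r1, $r1, $r1     | $r0=0 $r1=11 $r2=13 $r3=2 $r4=12
PC=1  bne  $r1, $r3, L6      | $r0=0 $r1=11 $r2=13 $r3=2 $r4=12  [TAKEN]
PC=2  ori   $r2, $r0, 5      | $r0=0 $r1=11 $r2=5 $r3=2 $r4=12
PC=6  or   $r4, $r2, $r1     | $r0=0 $r1=11 $r2=5 $r3=2 $r4=15
PC=7  xor  $r4, $r0, $r0     | $r0=0 $r1=11 $r2=5 $r3=2 $r4=0
PC=8  and  $r1, $r4, $r1     | $r0=0 $r1=0 $r2=5 $r3=2 $r4=0
PC=9  addi  $r4, $r1, 7      | $r0=0 $r1=0 $r2=5 $r3=2 $r4=7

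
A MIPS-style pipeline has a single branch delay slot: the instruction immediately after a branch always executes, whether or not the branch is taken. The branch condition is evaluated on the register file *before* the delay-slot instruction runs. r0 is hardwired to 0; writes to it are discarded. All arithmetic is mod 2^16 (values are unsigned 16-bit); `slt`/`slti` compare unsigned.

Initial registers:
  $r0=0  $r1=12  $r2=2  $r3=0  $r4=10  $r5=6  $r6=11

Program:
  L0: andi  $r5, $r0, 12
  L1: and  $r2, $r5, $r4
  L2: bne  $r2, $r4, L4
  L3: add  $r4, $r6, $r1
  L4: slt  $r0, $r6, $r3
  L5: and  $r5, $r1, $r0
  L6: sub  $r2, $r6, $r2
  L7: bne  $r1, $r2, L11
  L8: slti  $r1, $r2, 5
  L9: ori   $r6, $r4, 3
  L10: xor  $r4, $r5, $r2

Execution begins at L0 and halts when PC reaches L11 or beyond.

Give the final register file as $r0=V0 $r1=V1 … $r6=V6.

[0] andi  $r5, $r0, 12  →  {$r0:0, $r1:12, $r2:2, $r3:0, $r4:10, $r5:0, $r6:11}
[1] and  $r2, $r5, $r4  →  {$r0:0, $r1:12, $r2:0, $r3:0, $r4:10, $r5:0, $r6:11}
[2] bne  $r2, $r4, L4  →  {$r0:0, $r1:12, $r2:0, $r3:0, $r4:10, $r5:0, $r6:11}  ⟨branch taken⟩
[3] add  $r4, $r6, $r1  →  {$r0:0, $r1:12, $r2:0, $r3:0, $r4:23, $r5:0, $r6:11}
[4] slt  $r0, $r6, $r3  →  {$r0:0, $r1:12, $r2:0, $r3:0, $r4:23, $r5:0, $r6:11}
[5] and  $r5, $r1, $r0  →  {$r0:0, $r1:12, $r2:0, $r3:0, $r4:23, $r5:0, $r6:11}
[6] sub  $r2, $r6, $r2  →  {$r0:0, $r1:12, $r2:11, $r3:0, $r4:23, $r5:0, $r6:11}
[7] bne  $r1, $r2, L11  →  {$r0:0, $r1:12, $r2:11, $r3:0, $r4:23, $r5:0, $r6:11}  ⟨branch taken⟩
[8] slti  $r1, $r2, 5  →  {$r0:0, $r1:0, $r2:11, $r3:0, $r4:23, $r5:0, $r6:11}

$r0=0 $r1=0 $r2=11 $r3=0 $r4=23 $r5=0 $r6=11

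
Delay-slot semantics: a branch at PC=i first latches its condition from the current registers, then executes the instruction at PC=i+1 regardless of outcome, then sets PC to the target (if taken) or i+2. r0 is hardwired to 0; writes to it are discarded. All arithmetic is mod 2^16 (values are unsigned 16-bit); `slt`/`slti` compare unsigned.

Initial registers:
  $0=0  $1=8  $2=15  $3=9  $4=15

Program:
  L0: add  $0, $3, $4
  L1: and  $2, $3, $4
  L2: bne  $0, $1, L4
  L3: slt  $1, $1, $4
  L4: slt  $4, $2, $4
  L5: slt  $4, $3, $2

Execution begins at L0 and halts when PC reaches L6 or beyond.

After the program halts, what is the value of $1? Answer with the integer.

1

#0 add  $0, $3, $4 ; 0/8/15/9/15
#1 and  $2, $3, $4 ; 0/8/9/9/15
#2 bne  $0, $1, L4 ; 0/8/9/9/15 ; →target
#3 slt  $1, $1, $4 ; 0/1/9/9/15
#4 slt  $4, $2, $4 ; 0/1/9/9/1
#5 slt  $4, $3, $2 ; 0/1/9/9/0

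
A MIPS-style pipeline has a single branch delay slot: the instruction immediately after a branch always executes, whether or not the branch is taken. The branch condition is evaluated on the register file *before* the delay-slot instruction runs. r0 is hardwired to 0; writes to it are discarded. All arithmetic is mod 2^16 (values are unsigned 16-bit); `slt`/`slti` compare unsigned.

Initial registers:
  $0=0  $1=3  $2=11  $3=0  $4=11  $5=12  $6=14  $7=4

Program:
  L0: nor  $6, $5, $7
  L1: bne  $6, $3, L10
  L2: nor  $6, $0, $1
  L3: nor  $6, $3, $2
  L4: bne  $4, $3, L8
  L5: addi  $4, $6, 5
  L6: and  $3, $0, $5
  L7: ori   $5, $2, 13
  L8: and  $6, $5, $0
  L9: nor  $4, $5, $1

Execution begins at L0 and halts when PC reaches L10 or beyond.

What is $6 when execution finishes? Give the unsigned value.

[0] nor  $6, $5, $7  →  {$0:0, $1:3, $2:11, $3:0, $4:11, $5:12, $6:65523, $7:4}
[1] bne  $6, $3, L10  →  {$0:0, $1:3, $2:11, $3:0, $4:11, $5:12, $6:65523, $7:4}  ⟨branch taken⟩
[2] nor  $6, $0, $1  →  {$0:0, $1:3, $2:11, $3:0, $4:11, $5:12, $6:65532, $7:4}

65532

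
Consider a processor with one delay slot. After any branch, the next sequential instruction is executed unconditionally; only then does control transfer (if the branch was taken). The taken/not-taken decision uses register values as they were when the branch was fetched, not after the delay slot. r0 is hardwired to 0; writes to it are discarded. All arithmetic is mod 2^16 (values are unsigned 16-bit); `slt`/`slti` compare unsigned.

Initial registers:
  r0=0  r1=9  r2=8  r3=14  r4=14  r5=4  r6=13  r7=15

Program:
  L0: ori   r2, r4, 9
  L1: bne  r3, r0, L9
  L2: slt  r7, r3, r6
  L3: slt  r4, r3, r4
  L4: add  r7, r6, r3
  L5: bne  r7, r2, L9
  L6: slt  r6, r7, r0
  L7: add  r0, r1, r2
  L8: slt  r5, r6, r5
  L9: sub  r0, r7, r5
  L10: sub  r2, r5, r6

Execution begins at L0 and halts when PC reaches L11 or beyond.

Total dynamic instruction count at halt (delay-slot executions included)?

5

[0] ori   r2, r4, 9  →  {r0:0, r1:9, r2:15, r3:14, r4:14, r5:4, r6:13, r7:15}
[1] bne  r3, r0, L9  →  {r0:0, r1:9, r2:15, r3:14, r4:14, r5:4, r6:13, r7:15}  ⟨branch taken⟩
[2] slt  r7, r3, r6  →  {r0:0, r1:9, r2:15, r3:14, r4:14, r5:4, r6:13, r7:0}
[9] sub  r0, r7, r5  →  {r0:0, r1:9, r2:15, r3:14, r4:14, r5:4, r6:13, r7:0}
[10] sub  r2, r5, r6  →  {r0:0, r1:9, r2:65527, r3:14, r4:14, r5:4, r6:13, r7:0}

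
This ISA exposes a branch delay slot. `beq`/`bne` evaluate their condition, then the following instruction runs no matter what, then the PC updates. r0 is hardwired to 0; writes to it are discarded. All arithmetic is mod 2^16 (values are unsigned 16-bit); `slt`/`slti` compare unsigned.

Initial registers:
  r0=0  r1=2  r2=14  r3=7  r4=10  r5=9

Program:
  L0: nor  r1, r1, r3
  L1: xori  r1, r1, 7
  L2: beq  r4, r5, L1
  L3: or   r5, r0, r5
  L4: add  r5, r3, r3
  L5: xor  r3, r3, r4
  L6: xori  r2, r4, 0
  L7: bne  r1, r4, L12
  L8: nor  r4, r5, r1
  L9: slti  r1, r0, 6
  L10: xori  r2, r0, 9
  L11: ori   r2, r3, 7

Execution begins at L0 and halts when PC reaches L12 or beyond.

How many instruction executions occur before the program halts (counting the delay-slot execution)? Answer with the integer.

9

#0 nor  r1, r1, r3 ; 0/65528/14/7/10/9
#1 xori  r1, r1, 7 ; 0/65535/14/7/10/9
#2 beq  r4, r5, L1 ; 0/65535/14/7/10/9 ; →fallthru
#3 or   r5, r0, r5 ; 0/65535/14/7/10/9
#4 add  r5, r3, r3 ; 0/65535/14/7/10/14
#5 xor  r3, r3, r4 ; 0/65535/14/13/10/14
#6 xori  r2, r4, 0 ; 0/65535/10/13/10/14
#7 bne  r1, r4, L12 ; 0/65535/10/13/10/14 ; →target
#8 nor  r4, r5, r1 ; 0/65535/10/13/0/14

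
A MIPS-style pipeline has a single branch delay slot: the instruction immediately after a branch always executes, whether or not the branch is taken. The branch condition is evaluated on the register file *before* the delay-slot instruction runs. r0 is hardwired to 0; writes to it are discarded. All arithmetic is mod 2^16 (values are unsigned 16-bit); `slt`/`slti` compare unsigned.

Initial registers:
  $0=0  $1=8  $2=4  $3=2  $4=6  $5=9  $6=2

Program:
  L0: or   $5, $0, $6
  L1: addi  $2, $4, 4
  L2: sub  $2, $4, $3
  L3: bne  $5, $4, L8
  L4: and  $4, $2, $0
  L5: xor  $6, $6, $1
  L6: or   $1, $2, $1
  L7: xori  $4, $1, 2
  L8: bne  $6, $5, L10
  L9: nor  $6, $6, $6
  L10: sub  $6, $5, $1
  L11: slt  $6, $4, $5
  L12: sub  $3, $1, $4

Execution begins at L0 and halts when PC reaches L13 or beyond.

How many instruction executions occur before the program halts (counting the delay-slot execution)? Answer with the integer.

[0] or   $5, $0, $6  →  {$0:0, $1:8, $2:4, $3:2, $4:6, $5:2, $6:2}
[1] addi  $2, $4, 4  →  {$0:0, $1:8, $2:10, $3:2, $4:6, $5:2, $6:2}
[2] sub  $2, $4, $3  →  {$0:0, $1:8, $2:4, $3:2, $4:6, $5:2, $6:2}
[3] bne  $5, $4, L8  →  {$0:0, $1:8, $2:4, $3:2, $4:6, $5:2, $6:2}  ⟨branch taken⟩
[4] and  $4, $2, $0  →  {$0:0, $1:8, $2:4, $3:2, $4:0, $5:2, $6:2}
[8] bne  $6, $5, L10  →  {$0:0, $1:8, $2:4, $3:2, $4:0, $5:2, $6:2}  ⟨branch fallthrough⟩
[9] nor  $6, $6, $6  →  {$0:0, $1:8, $2:4, $3:2, $4:0, $5:2, $6:65533}
[10] sub  $6, $5, $1  →  {$0:0, $1:8, $2:4, $3:2, $4:0, $5:2, $6:65530}
[11] slt  $6, $4, $5  →  {$0:0, $1:8, $2:4, $3:2, $4:0, $5:2, $6:1}
[12] sub  $3, $1, $4  →  {$0:0, $1:8, $2:4, $3:8, $4:0, $5:2, $6:1}

10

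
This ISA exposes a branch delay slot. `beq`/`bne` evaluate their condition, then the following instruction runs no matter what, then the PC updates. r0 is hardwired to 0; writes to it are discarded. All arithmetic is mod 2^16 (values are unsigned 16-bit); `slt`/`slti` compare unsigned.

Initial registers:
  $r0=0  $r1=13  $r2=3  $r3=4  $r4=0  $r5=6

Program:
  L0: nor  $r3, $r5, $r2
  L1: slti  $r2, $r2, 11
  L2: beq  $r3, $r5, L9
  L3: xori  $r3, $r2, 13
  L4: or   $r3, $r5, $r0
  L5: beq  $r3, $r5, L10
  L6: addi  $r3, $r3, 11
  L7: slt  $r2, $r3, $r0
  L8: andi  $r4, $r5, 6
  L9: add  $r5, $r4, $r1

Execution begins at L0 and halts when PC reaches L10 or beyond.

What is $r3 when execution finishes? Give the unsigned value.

  step pc=0: nor  $r3, $r5, $r2  regs=(0,13,3,65528,0,6)
  step pc=1: slti  $r2, $r2, 11  regs=(0,13,1,65528,0,6)
  step pc=2: beq  $r3, $r5, L9  cond=F  regs=(0,13,1,65528,0,6)
  step pc=3: xori  $r3, $r2, 13  regs=(0,13,1,12,0,6)
  step pc=4: or   $r3, $r5, $r0  regs=(0,13,1,6,0,6)
  step pc=5: beq  $r3, $r5, L10  cond=T  regs=(0,13,1,6,0,6)
  step pc=6: addi  $r3, $r3, 11  regs=(0,13,1,17,0,6)

17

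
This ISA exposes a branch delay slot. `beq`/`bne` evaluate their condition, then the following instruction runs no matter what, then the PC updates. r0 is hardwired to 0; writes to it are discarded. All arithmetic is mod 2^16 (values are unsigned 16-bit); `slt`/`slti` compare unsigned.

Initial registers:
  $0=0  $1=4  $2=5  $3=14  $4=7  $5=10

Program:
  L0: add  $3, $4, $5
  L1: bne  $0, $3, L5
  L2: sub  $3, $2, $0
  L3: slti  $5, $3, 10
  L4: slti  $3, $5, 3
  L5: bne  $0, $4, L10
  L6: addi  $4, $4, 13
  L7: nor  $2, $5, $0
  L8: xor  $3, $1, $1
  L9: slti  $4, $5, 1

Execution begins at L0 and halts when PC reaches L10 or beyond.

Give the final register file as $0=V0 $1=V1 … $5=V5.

$0=0 $1=4 $2=5 $3=5 $4=20 $5=10

#0 add  $3, $4, $5 ; 0/4/5/17/7/10
#1 bne  $0, $3, L5 ; 0/4/5/17/7/10 ; →target
#2 sub  $3, $2, $0 ; 0/4/5/5/7/10
#5 bne  $0, $4, L10 ; 0/4/5/5/7/10 ; →target
#6 addi  $4, $4, 13 ; 0/4/5/5/20/10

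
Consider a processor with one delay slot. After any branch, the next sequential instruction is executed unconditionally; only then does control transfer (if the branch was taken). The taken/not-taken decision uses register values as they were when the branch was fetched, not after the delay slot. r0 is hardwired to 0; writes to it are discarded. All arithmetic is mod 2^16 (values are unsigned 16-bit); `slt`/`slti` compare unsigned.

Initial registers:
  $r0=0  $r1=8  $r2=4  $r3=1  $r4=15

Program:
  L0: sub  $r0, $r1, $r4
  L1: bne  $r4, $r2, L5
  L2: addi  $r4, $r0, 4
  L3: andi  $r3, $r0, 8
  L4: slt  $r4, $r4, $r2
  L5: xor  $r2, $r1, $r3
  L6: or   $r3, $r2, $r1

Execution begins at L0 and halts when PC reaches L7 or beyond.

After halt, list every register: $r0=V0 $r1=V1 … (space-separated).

$r0=0 $r1=8 $r2=9 $r3=9 $r4=4

#0 sub  $r0, $r1, $r4 ; 0/8/4/1/15
#1 bne  $r4, $r2, L5 ; 0/8/4/1/15 ; →target
#2 addi  $r4, $r0, 4 ; 0/8/4/1/4
#5 xor  $r2, $r1, $r3 ; 0/8/9/1/4
#6 or   $r3, $r2, $r1 ; 0/8/9/9/4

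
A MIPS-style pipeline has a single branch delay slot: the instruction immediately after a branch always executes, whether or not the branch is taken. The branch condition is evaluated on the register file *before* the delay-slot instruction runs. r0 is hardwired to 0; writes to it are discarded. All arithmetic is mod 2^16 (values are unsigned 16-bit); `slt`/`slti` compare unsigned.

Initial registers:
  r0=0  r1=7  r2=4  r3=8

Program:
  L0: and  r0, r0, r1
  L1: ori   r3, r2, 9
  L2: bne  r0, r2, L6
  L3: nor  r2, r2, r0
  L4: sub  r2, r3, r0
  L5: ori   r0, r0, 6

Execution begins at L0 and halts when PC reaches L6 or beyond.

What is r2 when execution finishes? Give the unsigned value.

65531

#0 and  r0, r0, r1 ; 0/7/4/8
#1 ori   r3, r2, 9 ; 0/7/4/13
#2 bne  r0, r2, L6 ; 0/7/4/13 ; →target
#3 nor  r2, r2, r0 ; 0/7/65531/13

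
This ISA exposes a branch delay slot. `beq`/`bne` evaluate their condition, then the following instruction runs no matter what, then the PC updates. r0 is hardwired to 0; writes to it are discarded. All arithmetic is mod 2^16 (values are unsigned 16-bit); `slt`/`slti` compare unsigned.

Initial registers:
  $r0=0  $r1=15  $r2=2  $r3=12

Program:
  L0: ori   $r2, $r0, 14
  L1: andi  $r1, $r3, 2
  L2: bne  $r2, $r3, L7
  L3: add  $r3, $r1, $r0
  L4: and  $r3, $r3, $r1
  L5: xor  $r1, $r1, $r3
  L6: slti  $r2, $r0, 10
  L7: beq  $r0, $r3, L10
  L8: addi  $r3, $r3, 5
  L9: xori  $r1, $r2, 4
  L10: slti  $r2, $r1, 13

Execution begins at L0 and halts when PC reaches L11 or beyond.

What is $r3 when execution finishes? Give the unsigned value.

5

[0] ori   $r2, $r0, 14  →  {$r0:0, $r1:15, $r2:14, $r3:12}
[1] andi  $r1, $r3, 2  →  {$r0:0, $r1:0, $r2:14, $r3:12}
[2] bne  $r2, $r3, L7  →  {$r0:0, $r1:0, $r2:14, $r3:12}  ⟨branch taken⟩
[3] add  $r3, $r1, $r0  →  {$r0:0, $r1:0, $r2:14, $r3:0}
[7] beq  $r0, $r3, L10  →  {$r0:0, $r1:0, $r2:14, $r3:0}  ⟨branch taken⟩
[8] addi  $r3, $r3, 5  →  {$r0:0, $r1:0, $r2:14, $r3:5}
[10] slti  $r2, $r1, 13  →  {$r0:0, $r1:0, $r2:1, $r3:5}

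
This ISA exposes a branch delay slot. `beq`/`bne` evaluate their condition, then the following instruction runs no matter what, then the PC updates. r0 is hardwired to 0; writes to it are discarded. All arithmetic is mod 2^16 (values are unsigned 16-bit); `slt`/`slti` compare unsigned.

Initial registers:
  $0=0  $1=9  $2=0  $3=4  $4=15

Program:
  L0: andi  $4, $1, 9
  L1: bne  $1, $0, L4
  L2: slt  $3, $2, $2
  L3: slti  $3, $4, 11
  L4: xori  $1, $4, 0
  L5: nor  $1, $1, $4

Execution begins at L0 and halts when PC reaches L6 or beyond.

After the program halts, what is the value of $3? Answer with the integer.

#0 andi  $4, $1, 9 ; 0/9/0/4/9
#1 bne  $1, $0, L4 ; 0/9/0/4/9 ; →target
#2 slt  $3, $2, $2 ; 0/9/0/0/9
#4 xori  $1, $4, 0 ; 0/9/0/0/9
#5 nor  $1, $1, $4 ; 0/65526/0/0/9

0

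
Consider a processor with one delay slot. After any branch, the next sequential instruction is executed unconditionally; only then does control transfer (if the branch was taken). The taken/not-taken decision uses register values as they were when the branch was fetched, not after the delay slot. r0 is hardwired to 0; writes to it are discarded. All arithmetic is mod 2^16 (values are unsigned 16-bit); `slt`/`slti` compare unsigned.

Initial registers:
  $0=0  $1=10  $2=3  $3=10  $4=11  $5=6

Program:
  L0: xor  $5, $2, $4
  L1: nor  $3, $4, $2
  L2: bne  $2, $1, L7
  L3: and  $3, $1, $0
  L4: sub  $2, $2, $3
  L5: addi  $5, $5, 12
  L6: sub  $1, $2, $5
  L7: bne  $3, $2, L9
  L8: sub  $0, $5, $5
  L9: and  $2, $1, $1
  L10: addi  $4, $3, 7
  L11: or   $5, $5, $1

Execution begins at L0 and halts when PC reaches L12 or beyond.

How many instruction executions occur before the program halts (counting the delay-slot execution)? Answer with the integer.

9

[0] xor  $5, $2, $4  →  {$0:0, $1:10, $2:3, $3:10, $4:11, $5:8}
[1] nor  $3, $4, $2  →  {$0:0, $1:10, $2:3, $3:65524, $4:11, $5:8}
[2] bne  $2, $1, L7  →  {$0:0, $1:10, $2:3, $3:65524, $4:11, $5:8}  ⟨branch taken⟩
[3] and  $3, $1, $0  →  {$0:0, $1:10, $2:3, $3:0, $4:11, $5:8}
[7] bne  $3, $2, L9  →  {$0:0, $1:10, $2:3, $3:0, $4:11, $5:8}  ⟨branch taken⟩
[8] sub  $0, $5, $5  →  {$0:0, $1:10, $2:3, $3:0, $4:11, $5:8}
[9] and  $2, $1, $1  →  {$0:0, $1:10, $2:10, $3:0, $4:11, $5:8}
[10] addi  $4, $3, 7  →  {$0:0, $1:10, $2:10, $3:0, $4:7, $5:8}
[11] or   $5, $5, $1  →  {$0:0, $1:10, $2:10, $3:0, $4:7, $5:10}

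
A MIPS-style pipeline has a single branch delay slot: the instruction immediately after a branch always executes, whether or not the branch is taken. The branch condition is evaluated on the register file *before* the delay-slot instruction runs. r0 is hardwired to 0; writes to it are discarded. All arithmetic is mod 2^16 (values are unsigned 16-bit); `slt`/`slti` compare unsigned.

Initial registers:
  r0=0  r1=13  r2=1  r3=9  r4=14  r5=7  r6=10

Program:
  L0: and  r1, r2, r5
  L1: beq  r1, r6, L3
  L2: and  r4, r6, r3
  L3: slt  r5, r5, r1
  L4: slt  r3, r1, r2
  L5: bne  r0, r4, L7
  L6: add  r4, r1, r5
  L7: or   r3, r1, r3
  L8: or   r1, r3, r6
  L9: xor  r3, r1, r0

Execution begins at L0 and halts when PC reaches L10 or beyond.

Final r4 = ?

1

#0 and  r1, r2, r5 ; 0/1/1/9/14/7/10
#1 beq  r1, r6, L3 ; 0/1/1/9/14/7/10 ; →fallthru
#2 and  r4, r6, r3 ; 0/1/1/9/8/7/10
#3 slt  r5, r5, r1 ; 0/1/1/9/8/0/10
#4 slt  r3, r1, r2 ; 0/1/1/0/8/0/10
#5 bne  r0, r4, L7 ; 0/1/1/0/8/0/10 ; →target
#6 add  r4, r1, r5 ; 0/1/1/0/1/0/10
#7 or   r3, r1, r3 ; 0/1/1/1/1/0/10
#8 or   r1, r3, r6 ; 0/11/1/1/1/0/10
#9 xor  r3, r1, r0 ; 0/11/1/11/1/0/10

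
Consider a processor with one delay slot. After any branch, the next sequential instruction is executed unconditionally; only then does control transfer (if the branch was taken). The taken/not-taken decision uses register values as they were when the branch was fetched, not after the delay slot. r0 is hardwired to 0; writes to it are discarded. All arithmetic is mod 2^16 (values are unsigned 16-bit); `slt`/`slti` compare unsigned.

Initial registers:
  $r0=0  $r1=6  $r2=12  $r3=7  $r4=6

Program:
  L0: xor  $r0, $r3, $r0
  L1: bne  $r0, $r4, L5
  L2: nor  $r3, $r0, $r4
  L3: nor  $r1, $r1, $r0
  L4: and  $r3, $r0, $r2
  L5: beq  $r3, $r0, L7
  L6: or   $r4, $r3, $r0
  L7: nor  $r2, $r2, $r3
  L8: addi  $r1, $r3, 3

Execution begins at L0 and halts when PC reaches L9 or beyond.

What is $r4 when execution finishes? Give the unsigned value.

65529

PC=0  xor  $r0, $r3, $r0     | $r0=0 $r1=6 $r2=12 $r3=7 $r4=6
PC=1  bne  $r0, $r4, L5      | $r0=0 $r1=6 $r2=12 $r3=7 $r4=6  [TAKEN]
PC=2  nor  $r3, $r0, $r4     | $r0=0 $r1=6 $r2=12 $r3=65529 $r4=6
PC=5  beq  $r3, $r0, L7      | $r0=0 $r1=6 $r2=12 $r3=65529 $r4=6  [not taken]
PC=6  or   $r4, $r3, $r0     | $r0=0 $r1=6 $r2=12 $r3=65529 $r4=65529
PC=7  nor  $r2, $r2, $r3     | $r0=0 $r1=6 $r2=2 $r3=65529 $r4=65529
PC=8  addi  $r1, $r3, 3      | $r0=0 $r1=65532 $r2=2 $r3=65529 $r4=65529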